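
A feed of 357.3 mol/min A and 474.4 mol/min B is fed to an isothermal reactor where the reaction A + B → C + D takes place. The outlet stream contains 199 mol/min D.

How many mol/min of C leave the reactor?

199 mol/min

For D: n = n₀ + 1ξ → 199 = 0 + 1ξ, giving ξ = 199 mol/min.
Outlet amounts (n = n₀ + ν ξ):
  A: 357.3 − 1(199) = 158.3
  B: 474.4 − 1(199) = 275.4
  C: 0 + 1(199) = 199
  D: 0 + 1(199) = 199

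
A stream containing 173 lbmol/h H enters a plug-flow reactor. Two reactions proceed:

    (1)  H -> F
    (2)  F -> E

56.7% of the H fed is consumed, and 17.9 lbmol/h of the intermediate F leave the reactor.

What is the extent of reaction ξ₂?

Conversion of H: H consumed = 1ξ₁ = 0.567 × 173 → ξ₁ = 98.09 lbmol/h.
F balance: n_F = 0 + 1ξ₁ − 1ξ₂ = 17.9 → ξ₂ = (1·98.09 − 17.9)/1 = 80.19 lbmol/h.
Outlet amounts (n = n₀ + Σ ν·ξ):
  H: 173 − 1(98.09) = 74.91
  F: 0 + 1(98.09) − 1(80.19) = 17.9
  E: 0 + 1(80.19) = 80.19

ξ₂ = 80.2 lbmol/h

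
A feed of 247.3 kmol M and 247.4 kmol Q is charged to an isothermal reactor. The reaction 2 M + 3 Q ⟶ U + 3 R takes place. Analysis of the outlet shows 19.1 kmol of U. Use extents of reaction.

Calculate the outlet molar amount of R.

57.3 kmol

For U: n = n₀ + 1ξ → 19.1 = 0 + 1ξ, giving ξ = 19.1 kmol.
Outlet amounts (n = n₀ + ν ξ):
  M: 247.3 − 2(19.1) = 209.1
  Q: 247.4 − 3(19.1) = 190.1
  U: 0 + 1(19.1) = 19.1
  R: 0 + 3(19.1) = 57.3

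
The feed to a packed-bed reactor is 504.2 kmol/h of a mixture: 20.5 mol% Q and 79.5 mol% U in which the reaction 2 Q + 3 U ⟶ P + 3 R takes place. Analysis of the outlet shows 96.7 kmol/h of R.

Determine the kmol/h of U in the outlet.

304 kmol/h

For R: n = n₀ + 3ξ → 96.7 = 0 + 3ξ, giving ξ = 32.23 kmol/h.
Outlet amounts (n = n₀ + ν ξ):
  Q: 103.4 − 2(32.23) = 38.89
  U: 400.8 − 3(32.23) = 304.1
  P: 0 + 1(32.23) = 32.23
  R: 0 + 3(32.23) = 96.7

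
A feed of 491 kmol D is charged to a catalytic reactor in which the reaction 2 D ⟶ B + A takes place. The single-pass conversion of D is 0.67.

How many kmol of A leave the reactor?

D reacted = 0.67 × 491 = 329 kmol; ν_D = −2, so ξ = 329/2 = 164.5 kmol.
Outlet amounts (n = n₀ + ν ξ):
  D: 491 − 2(164.5) = 162
  B: 0 + 1(164.5) = 164.5
  A: 0 + 1(164.5) = 164.5

164 kmol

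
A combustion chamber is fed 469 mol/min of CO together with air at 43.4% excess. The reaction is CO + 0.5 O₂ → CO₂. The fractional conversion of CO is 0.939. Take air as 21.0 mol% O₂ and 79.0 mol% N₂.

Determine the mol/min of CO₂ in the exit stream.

440 mol/min

Stoichiometric O₂ = 0.5 × 469 = 234.5 mol/min; O₂ fed = 234.5 × 1.434 = 336.3 mol/min.
N₂ fed = 336.3 × 79/21 = 1265 mol/min.
Fuel reacted = 0.939 × 469 → ξ = 440.4 mol/min.
Outlet (n = n₀ + ν ξ):
  CO: 469 − 1(440.4) = 28.61
  O₂: 336.3 − 0.5(440.4) = 116.1
  N₂: 1265 (inert)
  CO₂: 0 + 1(440.4) = 440.4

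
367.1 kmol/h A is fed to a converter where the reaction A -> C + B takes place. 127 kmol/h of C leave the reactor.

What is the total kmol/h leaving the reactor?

494 kmol/h

For C: n = n₀ + 1ξ → 127 = 0 + 1ξ, giving ξ = 127 kmol/h.
Outlet amounts (n = n₀ + ν ξ):
  A: 367.1 − 1(127) = 240.1
  C: 0 + 1(127) = 127
  B: 0 + 1(127) = 127
Total out = 240.1 + 127 + 127 = 494.1 kmol/h.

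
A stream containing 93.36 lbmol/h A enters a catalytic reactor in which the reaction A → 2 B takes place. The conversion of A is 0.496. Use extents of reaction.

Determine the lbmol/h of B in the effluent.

92.6 lbmol/h

A reacted = 0.496 × 93.36 = 46.31 lbmol/h; ν_A = −1, so ξ = 46.31/1 = 46.31 lbmol/h.
Outlet amounts (n = n₀ + ν ξ):
  A: 93.36 − 1(46.31) = 47.05
  B: 0 + 2(46.31) = 92.61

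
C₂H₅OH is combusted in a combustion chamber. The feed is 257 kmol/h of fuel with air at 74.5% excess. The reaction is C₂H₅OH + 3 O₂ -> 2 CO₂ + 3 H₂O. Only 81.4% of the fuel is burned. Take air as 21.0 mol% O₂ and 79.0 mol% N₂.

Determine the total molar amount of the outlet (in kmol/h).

Stoichiometric O₂ = 3 × 257 = 771 kmol/h; O₂ fed = 771 × 1.745 = 1345 kmol/h.
N₂ fed = 1345 × 79/21 = 5061 kmol/h.
Fuel reacted = 0.814 × 257 → ξ = 209.2 kmol/h.
Outlet (n = n₀ + ν ξ):
  C₂H₅OH: 257 − 1(209.2) = 47.8
  O₂: 1345 − 3(209.2) = 717.8
  N₂: 5061 (inert)
  CO₂: 0 + 2(209.2) = 418.4
  H₂O: 0 + 3(209.2) = 627.6
Total out = 47.8 + 717.8 + 5061 + 418.4 + 627.6 = 6873 kmol/h.

6870 kmol/h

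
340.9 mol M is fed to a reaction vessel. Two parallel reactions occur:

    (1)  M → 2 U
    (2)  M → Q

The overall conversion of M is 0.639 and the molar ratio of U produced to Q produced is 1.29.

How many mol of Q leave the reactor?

Conversion of M: M consumed = 0.639 × 340.9 = 217.8 mol = 1ξ₁ + 1ξ₂.
Selectivity: 2ξ₁ / (1ξ₂) = 1.29 → ξ₁ = 0.645 ξ₂.
Substitute: (1·0.645 + 1) ξ₂ = 217.8 → ξ₂ = 132.4 mol, ξ₁ = 85.41 mol.
Outlet amounts (n = n₀ + Σ ν·ξ):
  M: 340.9 − 1(85.41) − 1(132.4) = 123.1
  U: 0 + 2(85.41) = 170.8
  Q: 0 + 1(132.4) = 132.4

132 mol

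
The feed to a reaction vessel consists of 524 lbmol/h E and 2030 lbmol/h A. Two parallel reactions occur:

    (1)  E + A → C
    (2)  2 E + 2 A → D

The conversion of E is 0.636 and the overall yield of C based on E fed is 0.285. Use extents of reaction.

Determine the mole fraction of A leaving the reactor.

Yield of C: 1ξ₁ / 524 = 0.285 → ξ₁ = 149.3 lbmol/h.
Conversion of E: 1ξ₁ + 2ξ₂ = 0.636 × 524 = 333.3 → ξ₂ = 91.96 lbmol/h.
Outlet amounts (n = n₀ + Σ ν·ξ):
  E: 524 − 1(149.3) − 2(91.96) = 190.7
  A: 2030 − 1(149.3) − 2(91.96) = 1697
  C: 0 + 1(149.3) = 149.3
  D: 0 + 1(91.96) = 91.96
Total out = 2129 lbmol/h; y_A = 1697 / 2129 = 0.797.

0.797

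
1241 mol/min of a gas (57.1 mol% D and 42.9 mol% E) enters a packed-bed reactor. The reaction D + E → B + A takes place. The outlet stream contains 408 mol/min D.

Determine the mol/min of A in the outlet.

301 mol/min

For D: n = n₀ − 1ξ → 408 = 708.6 − 1ξ, giving ξ = 300.6 mol/min.
Outlet amounts (n = n₀ + ν ξ):
  D: 708.6 − 1(300.6) = 408
  E: 532.4 − 1(300.6) = 231.8
  B: 0 + 1(300.6) = 300.6
  A: 0 + 1(300.6) = 300.6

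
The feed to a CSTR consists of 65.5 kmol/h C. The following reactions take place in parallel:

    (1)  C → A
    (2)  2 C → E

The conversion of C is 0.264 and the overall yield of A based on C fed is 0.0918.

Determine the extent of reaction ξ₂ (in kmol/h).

ξ₂ = 5.64 kmol/h

Yield of A: 1ξ₁ / 65.5 = 0.0918 → ξ₁ = 6.013 kmol/h.
Conversion of C: 1ξ₁ + 2ξ₂ = 0.264 × 65.5 = 17.29 → ξ₂ = 5.64 kmol/h.
Outlet amounts (n = n₀ + Σ ν·ξ):
  C: 65.5 − 1(6.013) − 2(5.64) = 48.21
  A: 0 + 1(6.013) = 6.013
  E: 0 + 1(5.64) = 5.64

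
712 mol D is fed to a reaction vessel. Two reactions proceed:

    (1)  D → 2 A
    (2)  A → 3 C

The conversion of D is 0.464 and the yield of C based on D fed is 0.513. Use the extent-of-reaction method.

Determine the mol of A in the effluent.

539 mol

Conversion of D: D consumed = 1ξ₁ = 0.464 × 712 → ξ₁ = 330.4 mol.
Yield of C: 3ξ₂ / 712 = 0.513 → ξ₂ = 121.8 mol.
Outlet amounts (n = n₀ + Σ ν·ξ):
  D: 712 − 1(330.4) = 381.6
  A: 0 + 2(330.4) − 1(121.8) = 539
  C: 0 + 3(121.8) = 365.3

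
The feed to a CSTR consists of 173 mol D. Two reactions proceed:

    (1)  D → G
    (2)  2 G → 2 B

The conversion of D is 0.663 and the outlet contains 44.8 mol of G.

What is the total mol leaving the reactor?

173 mol

Conversion of D: D consumed = 1ξ₁ = 0.663 × 173 → ξ₁ = 114.7 mol.
G balance: n_G = 0 + 1ξ₁ − 2ξ₂ = 44.8 → ξ₂ = (1·114.7 − 44.8)/2 = 34.95 mol.
Outlet amounts (n = n₀ + Σ ν·ξ):
  D: 173 − 1(114.7) = 58.3
  G: 0 + 1(114.7) − 2(34.95) = 44.8
  B: 0 + 2(34.95) = 69.9
Total out = 58.3 + 44.8 + 69.9 = 173 mol.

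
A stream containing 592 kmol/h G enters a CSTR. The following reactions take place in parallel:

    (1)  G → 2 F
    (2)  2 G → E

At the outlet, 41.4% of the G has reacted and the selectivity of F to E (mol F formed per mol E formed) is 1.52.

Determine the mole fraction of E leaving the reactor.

0.156

Conversion of G: G consumed = 0.414 × 592 = 245.1 kmol/h = 1ξ₁ + 2ξ₂.
Selectivity: 2ξ₁ / (1ξ₂) = 1.52 → ξ₁ = 0.76 ξ₂.
Substitute: (1·0.76 + 2) ξ₂ = 245.1 → ξ₂ = 88.8 kmol/h, ξ₁ = 67.49 kmol/h.
Outlet amounts (n = n₀ + Σ ν·ξ):
  G: 592 − 1(67.49) − 2(88.8) = 346.9
  F: 0 + 2(67.49) = 135
  E: 0 + 1(88.8) = 88.8
Total out = 570.7 kmol/h; y_E = 88.8 / 570.7 = 0.1556.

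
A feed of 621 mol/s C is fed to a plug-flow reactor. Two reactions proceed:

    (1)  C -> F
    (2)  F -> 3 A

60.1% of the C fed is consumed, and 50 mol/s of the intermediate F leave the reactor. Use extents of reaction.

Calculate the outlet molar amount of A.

970 mol/s

Conversion of C: C consumed = 1ξ₁ = 0.601 × 621 → ξ₁ = 373.2 mol/s.
F balance: n_F = 0 + 1ξ₁ − 1ξ₂ = 50 → ξ₂ = (1·373.2 − 50)/1 = 323.2 mol/s.
Outlet amounts (n = n₀ + Σ ν·ξ):
  C: 621 − 1(373.2) = 247.8
  F: 0 + 1(373.2) − 1(323.2) = 50
  A: 0 + 3(323.2) = 969.7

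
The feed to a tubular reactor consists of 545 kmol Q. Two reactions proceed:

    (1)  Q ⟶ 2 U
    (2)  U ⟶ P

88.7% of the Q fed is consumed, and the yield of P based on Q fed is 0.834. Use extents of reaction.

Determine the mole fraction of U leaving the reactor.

Conversion of Q: Q consumed = 1ξ₁ = 0.887 × 545 → ξ₁ = 483.4 kmol.
Yield of P: 1ξ₂ / 545 = 0.834 → ξ₂ = 454.5 kmol.
Outlet amounts (n = n₀ + Σ ν·ξ):
  Q: 545 − 1(483.4) = 61.58
  U: 0 + 2(483.4) − 1(454.5) = 512.3
  P: 0 + 1(454.5) = 454.5
Total out = 1028 kmol; y_U = 512.3 / 1028 = 0.4981.

0.498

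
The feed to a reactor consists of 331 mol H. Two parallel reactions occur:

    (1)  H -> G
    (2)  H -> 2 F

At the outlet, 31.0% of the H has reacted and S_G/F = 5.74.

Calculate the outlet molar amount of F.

Conversion of H: H consumed = 0.31 × 331 = 102.6 mol = 1ξ₁ + 1ξ₂.
Selectivity: 1ξ₁ / (2ξ₂) = 5.74 → ξ₁ = 11.48 ξ₂.
Substitute: (1·11.48 + 1) ξ₂ = 102.6 → ξ₂ = 8.222 mol, ξ₁ = 94.39 mol.
Outlet amounts (n = n₀ + Σ ν·ξ):
  H: 331 − 1(94.39) − 1(8.222) = 228.4
  G: 0 + 1(94.39) = 94.39
  F: 0 + 2(8.222) = 16.44

16.4 mol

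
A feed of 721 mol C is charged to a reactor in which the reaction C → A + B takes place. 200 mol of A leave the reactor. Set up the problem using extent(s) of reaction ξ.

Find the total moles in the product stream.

For A: n = n₀ + 1ξ → 200 = 0 + 1ξ, giving ξ = 200 mol.
Outlet amounts (n = n₀ + ν ξ):
  C: 721 − 1(200) = 521
  A: 0 + 1(200) = 200
  B: 0 + 1(200) = 200
Total out = 521 + 200 + 200 = 921 mol.

921 mol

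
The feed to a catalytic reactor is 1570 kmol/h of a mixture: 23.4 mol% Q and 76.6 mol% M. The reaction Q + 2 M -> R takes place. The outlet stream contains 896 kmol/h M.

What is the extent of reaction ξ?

ξ = 153 kmol/h

For M: n = n₀ − 2ξ → 896 = 1203 − 2ξ, giving ξ = 153.3 kmol/h.
Outlet amounts (n = n₀ + ν ξ):
  Q: 367.4 − 1(153.3) = 214.1
  M: 1203 − 2(153.3) = 896
  R: 0 + 1(153.3) = 153.3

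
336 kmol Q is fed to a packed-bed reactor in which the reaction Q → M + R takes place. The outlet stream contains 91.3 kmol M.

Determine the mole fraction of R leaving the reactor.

For M: n = n₀ + 1ξ → 91.3 = 0 + 1ξ, giving ξ = 91.3 kmol.
Outlet amounts (n = n₀ + ν ξ):
  Q: 336 − 1(91.3) = 244.7
  M: 0 + 1(91.3) = 91.3
  R: 0 + 1(91.3) = 91.3
Total out = 427.3 kmol; y_R = 91.3 / 427.3 = 0.2137.

0.214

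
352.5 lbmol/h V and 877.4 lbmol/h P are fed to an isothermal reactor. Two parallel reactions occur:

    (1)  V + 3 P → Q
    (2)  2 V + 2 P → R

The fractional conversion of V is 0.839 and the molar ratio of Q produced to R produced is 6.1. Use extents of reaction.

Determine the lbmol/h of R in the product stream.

Conversion of V: V consumed = 0.839 × 352.5 = 295.7 lbmol/h = 1ξ₁ + 2ξ₂.
Selectivity: 1ξ₁ / (1ξ₂) = 6.1 → ξ₁ = 6.1 ξ₂.
Substitute: (1·6.1 + 2) ξ₂ = 295.7 → ξ₂ = 36.51 lbmol/h, ξ₁ = 222.7 lbmol/h.
Outlet amounts (n = n₀ + Σ ν·ξ):
  V: 352.5 − 1(222.7) − 2(36.51) = 56.75
  P: 877.4 − 3(222.7) − 2(36.51) = 136.2
  Q: 0 + 1(222.7) = 222.7
  R: 0 + 1(36.51) = 36.51

36.5 lbmol/h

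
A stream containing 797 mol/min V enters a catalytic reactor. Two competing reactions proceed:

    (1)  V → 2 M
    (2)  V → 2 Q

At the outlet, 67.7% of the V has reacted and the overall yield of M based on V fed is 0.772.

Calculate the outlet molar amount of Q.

Yield of M: 2ξ₁ / 797 = 0.772 → ξ₁ = 307.6 mol/min.
Conversion of V: 1ξ₁ + 1ξ₂ = 0.677 × 797 = 539.6 → ξ₂ = 231.9 mol/min.
Outlet amounts (n = n₀ + Σ ν·ξ):
  V: 797 − 1(307.6) − 1(231.9) = 257.4
  M: 0 + 2(307.6) = 615.3
  Q: 0 + 2(231.9) = 463.9

464 mol/min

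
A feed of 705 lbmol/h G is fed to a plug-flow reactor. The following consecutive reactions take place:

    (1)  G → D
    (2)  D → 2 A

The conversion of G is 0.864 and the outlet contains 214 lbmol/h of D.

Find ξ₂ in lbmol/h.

Conversion of G: G consumed = 1ξ₁ = 0.864 × 705 → ξ₁ = 609.1 lbmol/h.
D balance: n_D = 0 + 1ξ₁ − 1ξ₂ = 214 → ξ₂ = (1·609.1 − 214)/1 = 395.1 lbmol/h.
Outlet amounts (n = n₀ + Σ ν·ξ):
  G: 705 − 1(609.1) = 95.88
  D: 0 + 1(609.1) − 1(395.1) = 214
  A: 0 + 2(395.1) = 790.2

ξ₂ = 395 lbmol/h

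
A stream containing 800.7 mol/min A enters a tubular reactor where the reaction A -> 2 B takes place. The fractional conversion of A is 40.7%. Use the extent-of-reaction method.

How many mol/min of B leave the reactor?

A reacted = 0.407 × 800.7 = 325.9 mol/min; ν_A = −1, so ξ = 325.9/1 = 325.9 mol/min.
Outlet amounts (n = n₀ + ν ξ):
  A: 800.7 − 1(325.9) = 474.8
  B: 0 + 2(325.9) = 651.8

652 mol/min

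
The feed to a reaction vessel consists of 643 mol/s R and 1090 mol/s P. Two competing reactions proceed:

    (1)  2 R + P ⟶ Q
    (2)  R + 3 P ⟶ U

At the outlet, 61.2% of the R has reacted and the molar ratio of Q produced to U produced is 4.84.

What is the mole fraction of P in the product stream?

0.633

Conversion of R: R consumed = 0.612 × 643 = 393.5 mol/s = 2ξ₁ + 1ξ₂.
Selectivity: 1ξ₁ / (1ξ₂) = 4.84 → ξ₁ = 4.84 ξ₂.
Substitute: (2·4.84 + 1) ξ₂ = 393.5 → ξ₂ = 36.85 mol/s, ξ₁ = 178.3 mol/s.
Outlet amounts (n = n₀ + Σ ν·ξ):
  R: 643 − 2(178.3) − 1(36.85) = 249.5
  P: 1090 − 1(178.3) − 3(36.85) = 801.1
  Q: 0 + 1(178.3) = 178.3
  U: 0 + 1(36.85) = 36.85
Total out = 1266 mol/s; y_P = 801.1 / 1266 = 0.6329.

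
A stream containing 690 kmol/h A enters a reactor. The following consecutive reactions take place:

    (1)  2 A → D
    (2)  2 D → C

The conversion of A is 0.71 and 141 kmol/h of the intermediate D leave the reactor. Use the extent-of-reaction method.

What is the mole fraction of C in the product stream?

Conversion of A: A consumed = 2ξ₁ = 0.71 × 690 → ξ₁ = 244.9 kmol/h.
D balance: n_D = 0 + 1ξ₁ − 2ξ₂ = 141 → ξ₂ = (1·244.9 − 141)/2 = 51.97 kmol/h.
Outlet amounts (n = n₀ + Σ ν·ξ):
  A: 690 − 2(244.9) = 200.1
  D: 0 + 1(244.9) − 2(51.97) = 141
  C: 0 + 1(51.97) = 51.97
Total out = 393.1 kmol/h; y_C = 51.97 / 393.1 = 0.1322.

0.132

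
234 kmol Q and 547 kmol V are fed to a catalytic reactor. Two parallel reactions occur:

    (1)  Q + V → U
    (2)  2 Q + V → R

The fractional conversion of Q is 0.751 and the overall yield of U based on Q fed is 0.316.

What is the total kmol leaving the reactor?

Yield of U: 1ξ₁ / 234 = 0.316 → ξ₁ = 73.94 kmol.
Conversion of Q: 1ξ₁ + 2ξ₂ = 0.751 × 234 = 175.7 → ξ₂ = 50.9 kmol.
Outlet amounts (n = n₀ + Σ ν·ξ):
  Q: 234 − 1(73.94) − 2(50.9) = 58.27
  V: 547 − 1(73.94) − 1(50.9) = 422.2
  U: 0 + 1(73.94) = 73.94
  R: 0 + 1(50.9) = 50.9
Total out = 58.27 + 422.2 + 73.94 + 50.9 = 605.3 kmol.

605 kmol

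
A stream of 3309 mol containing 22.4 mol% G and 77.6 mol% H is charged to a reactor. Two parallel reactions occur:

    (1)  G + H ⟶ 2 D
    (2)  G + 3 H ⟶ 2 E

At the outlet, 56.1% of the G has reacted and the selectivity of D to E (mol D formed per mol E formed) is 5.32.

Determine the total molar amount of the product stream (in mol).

Conversion of G: G consumed = 0.561 × 741.2 = 415.8 mol = 1ξ₁ + 1ξ₂.
Selectivity: 2ξ₁ / (2ξ₂) = 5.32 → ξ₁ = 5.32 ξ₂.
Substitute: (1·5.32 + 1) ξ₂ = 415.8 → ξ₂ = 65.79 mol, ξ₁ = 350 mol.
Outlet amounts (n = n₀ + Σ ν·ξ):
  G: 741.2 − 1(350) − 1(65.79) = 325.4
  H: 2568 − 1(350) − 3(65.79) = 2020
  D: 0 + 2(350) = 700.1
  E: 0 + 2(65.79) = 131.6
Total out = 325.4 + 2020 + 700.1 + 131.6 = 3177 mol.

3180 mol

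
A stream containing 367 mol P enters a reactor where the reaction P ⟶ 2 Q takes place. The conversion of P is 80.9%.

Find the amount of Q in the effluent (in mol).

594 mol

P reacted = 0.809 × 367 = 296.9 mol; ν_P = −1, so ξ = 296.9/1 = 296.9 mol.
Outlet amounts (n = n₀ + ν ξ):
  P: 367 − 1(296.9) = 70.1
  Q: 0 + 2(296.9) = 593.8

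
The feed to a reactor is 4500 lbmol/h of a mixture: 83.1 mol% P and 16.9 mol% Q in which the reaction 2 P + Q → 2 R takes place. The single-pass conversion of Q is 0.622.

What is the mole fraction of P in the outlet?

0.694

Q reacted = 0.622 × 760.5 = 473 lbmol/h; ν_Q = −1, so ξ = 473/1 = 473 lbmol/h.
Outlet amounts (n = n₀ + ν ξ):
  P: 3740 − 2(473) = 2793
  Q: 760.5 − 1(473) = 287.5
  R: 0 + 2(473) = 946.1
Total out = 4027 lbmol/h; y_P = 2793 / 4027 = 0.6937.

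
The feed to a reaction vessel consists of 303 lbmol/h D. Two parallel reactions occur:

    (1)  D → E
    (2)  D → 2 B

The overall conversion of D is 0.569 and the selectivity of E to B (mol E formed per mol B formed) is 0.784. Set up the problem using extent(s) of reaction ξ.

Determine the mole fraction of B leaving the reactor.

0.363

Conversion of D: D consumed = 0.569 × 303 = 172.4 lbmol/h = 1ξ₁ + 1ξ₂.
Selectivity: 1ξ₁ / (2ξ₂) = 0.784 → ξ₁ = 1.568 ξ₂.
Substitute: (1·1.568 + 1) ξ₂ = 172.4 → ξ₂ = 67.14 lbmol/h, ξ₁ = 105.3 lbmol/h.
Outlet amounts (n = n₀ + Σ ν·ξ):
  D: 303 − 1(105.3) − 1(67.14) = 130.6
  E: 0 + 1(105.3) = 105.3
  B: 0 + 2(67.14) = 134.3
Total out = 370.1 lbmol/h; y_B = 134.3 / 370.1 = 0.3628.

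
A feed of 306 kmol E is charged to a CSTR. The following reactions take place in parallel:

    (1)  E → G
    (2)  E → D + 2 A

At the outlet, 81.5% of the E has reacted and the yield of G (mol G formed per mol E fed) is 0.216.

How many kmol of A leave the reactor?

367 kmol

Yield of G: 1ξ₁ / 306 = 0.216 → ξ₁ = 66.1 kmol.
Conversion of E: 1ξ₁ + 1ξ₂ = 0.815 × 306 = 249.4 → ξ₂ = 183.3 kmol.
Outlet amounts (n = n₀ + Σ ν·ξ):
  E: 306 − 1(66.1) − 1(183.3) = 56.61
  G: 0 + 1(66.1) = 66.1
  D: 0 + 1(183.3) = 183.3
  A: 0 + 2(183.3) = 366.6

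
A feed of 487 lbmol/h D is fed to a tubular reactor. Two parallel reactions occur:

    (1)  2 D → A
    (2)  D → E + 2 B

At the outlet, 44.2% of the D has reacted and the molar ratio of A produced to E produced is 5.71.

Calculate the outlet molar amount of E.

17.3 lbmol/h

Conversion of D: D consumed = 0.442 × 487 = 215.3 lbmol/h = 2ξ₁ + 1ξ₂.
Selectivity: 1ξ₁ / (1ξ₂) = 5.71 → ξ₁ = 5.71 ξ₂.
Substitute: (2·5.71 + 1) ξ₂ = 215.3 → ξ₂ = 17.33 lbmol/h, ξ₁ = 98.96 lbmol/h.
Outlet amounts (n = n₀ + Σ ν·ξ):
  D: 487 − 2(98.96) − 1(17.33) = 271.7
  A: 0 + 1(98.96) = 98.96
  E: 0 + 1(17.33) = 17.33
  B: 0 + 2(17.33) = 34.66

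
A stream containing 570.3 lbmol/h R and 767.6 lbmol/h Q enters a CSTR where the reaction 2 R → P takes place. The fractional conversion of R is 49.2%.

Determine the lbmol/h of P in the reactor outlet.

140 lbmol/h

R reacted = 0.492 × 570.3 = 280.6 lbmol/h; ν_R = −2, so ξ = 280.6/2 = 140.3 lbmol/h.
Outlet amounts (n = n₀ + ν ξ):
  R: 570.3 − 2(140.3) = 289.7
  P: 0 + 1(140.3) = 140.3
  Q: 767.6 (inert)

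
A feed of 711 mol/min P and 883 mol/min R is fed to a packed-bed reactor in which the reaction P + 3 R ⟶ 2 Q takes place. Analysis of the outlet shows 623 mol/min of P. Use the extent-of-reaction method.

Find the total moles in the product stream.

1420 mol/min

For P: n = n₀ − 1ξ → 623 = 711 − 1ξ, giving ξ = 88 mol/min.
Outlet amounts (n = n₀ + ν ξ):
  P: 711 − 1(88) = 623
  R: 883 − 3(88) = 619
  Q: 0 + 2(88) = 176
Total out = 623 + 619 + 176 = 1418 mol/min.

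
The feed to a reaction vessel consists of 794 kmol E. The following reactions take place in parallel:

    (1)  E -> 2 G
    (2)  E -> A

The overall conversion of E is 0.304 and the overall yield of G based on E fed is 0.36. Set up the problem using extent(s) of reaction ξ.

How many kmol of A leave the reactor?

Yield of G: 2ξ₁ / 794 = 0.36 → ξ₁ = 142.9 kmol.
Conversion of E: 1ξ₁ + 1ξ₂ = 0.304 × 794 = 241.4 → ξ₂ = 98.46 kmol.
Outlet amounts (n = n₀ + Σ ν·ξ):
  E: 794 − 1(142.9) − 1(98.46) = 552.6
  G: 0 + 2(142.9) = 285.8
  A: 0 + 1(98.46) = 98.46

98.5 kmol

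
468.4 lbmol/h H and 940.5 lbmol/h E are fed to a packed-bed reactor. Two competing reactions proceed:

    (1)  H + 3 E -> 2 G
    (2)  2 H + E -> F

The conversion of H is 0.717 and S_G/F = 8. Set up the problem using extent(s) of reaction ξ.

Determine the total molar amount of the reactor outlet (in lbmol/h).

Conversion of H: H consumed = 0.717 × 468.4 = 335.8 lbmol/h = 1ξ₁ + 2ξ₂.
Selectivity: 2ξ₁ / (1ξ₂) = 8 → ξ₁ = 4 ξ₂.
Substitute: (1·4 + 2) ξ₂ = 335.8 → ξ₂ = 55.97 lbmol/h, ξ₁ = 223.9 lbmol/h.
Outlet amounts (n = n₀ + Σ ν·ξ):
  H: 468.4 − 1(223.9) − 2(55.97) = 132.6
  E: 940.5 − 3(223.9) − 1(55.97) = 212.8
  G: 0 + 2(223.9) = 447.8
  F: 0 + 1(55.97) = 55.97
Total out = 132.6 + 212.8 + 447.8 + 55.97 = 849.2 lbmol/h.

849 lbmol/h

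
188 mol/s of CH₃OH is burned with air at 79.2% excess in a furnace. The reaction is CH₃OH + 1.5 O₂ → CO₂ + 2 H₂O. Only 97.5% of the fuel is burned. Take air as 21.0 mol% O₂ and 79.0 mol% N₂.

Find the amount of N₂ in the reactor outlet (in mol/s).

1900 mol/s

Stoichiometric O₂ = 1.5 × 188 = 282 mol/s; O₂ fed = 282 × 1.792 = 505.3 mol/s.
N₂ fed = 505.3 × 79/21 = 1901 mol/s.
Fuel reacted = 0.975 × 188 → ξ = 183.3 mol/s.
Outlet (n = n₀ + ν ξ):
  CH₃OH: 188 − 1(183.3) = 4.7
  O₂: 505.3 − 1.5(183.3) = 230.4
  N₂: 1901 (inert)
  CO₂: 0 + 1(183.3) = 183.3
  H₂O: 0 + 2(183.3) = 366.6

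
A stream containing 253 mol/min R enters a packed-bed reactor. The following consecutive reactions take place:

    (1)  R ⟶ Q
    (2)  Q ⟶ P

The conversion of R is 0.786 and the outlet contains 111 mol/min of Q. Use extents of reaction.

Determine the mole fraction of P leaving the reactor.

0.347

Conversion of R: R consumed = 1ξ₁ = 0.786 × 253 → ξ₁ = 198.9 mol/min.
Q balance: n_Q = 0 + 1ξ₁ − 1ξ₂ = 111 → ξ₂ = (1·198.9 − 111)/1 = 87.86 mol/min.
Outlet amounts (n = n₀ + Σ ν·ξ):
  R: 253 − 1(198.9) = 54.14
  Q: 0 + 1(198.9) − 1(87.86) = 111
  P: 0 + 1(87.86) = 87.86
Total out = 253 mol/min; y_P = 87.86 / 253 = 0.3473.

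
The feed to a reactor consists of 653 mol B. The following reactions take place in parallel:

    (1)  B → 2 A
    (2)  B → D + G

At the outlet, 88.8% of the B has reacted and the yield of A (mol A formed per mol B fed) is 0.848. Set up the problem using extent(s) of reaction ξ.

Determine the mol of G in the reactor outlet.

Yield of A: 2ξ₁ / 653 = 0.848 → ξ₁ = 276.9 mol.
Conversion of B: 1ξ₁ + 1ξ₂ = 0.888 × 653 = 579.9 → ξ₂ = 303 mol.
Outlet amounts (n = n₀ + Σ ν·ξ):
  B: 653 − 1(276.9) − 1(303) = 73.14
  A: 0 + 2(276.9) = 553.7
  D: 0 + 1(303) = 303
  G: 0 + 1(303) = 303

303 mol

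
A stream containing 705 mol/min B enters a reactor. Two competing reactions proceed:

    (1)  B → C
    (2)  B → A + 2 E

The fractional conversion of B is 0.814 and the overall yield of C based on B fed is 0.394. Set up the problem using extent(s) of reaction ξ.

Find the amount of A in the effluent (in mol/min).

296 mol/min

Yield of C: 1ξ₁ / 705 = 0.394 → ξ₁ = 277.8 mol/min.
Conversion of B: 1ξ₁ + 1ξ₂ = 0.814 × 705 = 573.9 → ξ₂ = 296.1 mol/min.
Outlet amounts (n = n₀ + Σ ν·ξ):
  B: 705 − 1(277.8) − 1(296.1) = 131.1
  C: 0 + 1(277.8) = 277.8
  A: 0 + 1(296.1) = 296.1
  E: 0 + 2(296.1) = 592.2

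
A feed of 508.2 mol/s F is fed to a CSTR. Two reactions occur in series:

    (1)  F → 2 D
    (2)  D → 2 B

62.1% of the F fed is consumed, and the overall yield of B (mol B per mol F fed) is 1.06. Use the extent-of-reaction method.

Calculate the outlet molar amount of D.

Conversion of F: F consumed = 1ξ₁ = 0.621 × 508.2 → ξ₁ = 315.6 mol/s.
Yield of B: 2ξ₂ / 508.2 = 1.06 → ξ₂ = 269.3 mol/s.
Outlet amounts (n = n₀ + Σ ν·ξ):
  F: 508.2 − 1(315.6) = 192.6
  D: 0 + 2(315.6) − 1(269.3) = 361.8
  B: 0 + 2(269.3) = 538.7

362 mol/s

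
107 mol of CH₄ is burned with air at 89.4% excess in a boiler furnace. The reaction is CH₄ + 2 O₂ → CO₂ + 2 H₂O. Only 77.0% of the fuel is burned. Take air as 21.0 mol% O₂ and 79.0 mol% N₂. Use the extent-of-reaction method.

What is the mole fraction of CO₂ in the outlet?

Stoichiometric O₂ = 2 × 107 = 214 mol; O₂ fed = 214 × 1.894 = 405.3 mol.
N₂ fed = 405.3 × 79/21 = 1525 mol.
Fuel reacted = 0.77 × 107 → ξ = 82.39 mol.
Outlet (n = n₀ + ν ξ):
  CH₄: 107 − 1(82.39) = 24.61
  O₂: 405.3 − 2(82.39) = 240.5
  N₂: 1525 (inert)
  CO₂: 0 + 1(82.39) = 82.39
  H₂O: 0 + 2(82.39) = 164.8
Total out = 2037 mol; y_CO₂ = 82.39 / 2037 = 0.04045.

0.0404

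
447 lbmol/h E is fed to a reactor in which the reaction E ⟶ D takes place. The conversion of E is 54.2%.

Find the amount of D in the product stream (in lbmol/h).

242 lbmol/h

E reacted = 0.542 × 447 = 242.3 lbmol/h; ν_E = −1, so ξ = 242.3/1 = 242.3 lbmol/h.
Outlet amounts (n = n₀ + ν ξ):
  E: 447 − 1(242.3) = 204.7
  D: 0 + 1(242.3) = 242.3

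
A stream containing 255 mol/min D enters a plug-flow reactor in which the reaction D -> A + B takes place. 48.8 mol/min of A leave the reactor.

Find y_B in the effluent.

0.161

For A: n = n₀ + 1ξ → 48.8 = 0 + 1ξ, giving ξ = 48.8 mol/min.
Outlet amounts (n = n₀ + ν ξ):
  D: 255 − 1(48.8) = 206.2
  A: 0 + 1(48.8) = 48.8
  B: 0 + 1(48.8) = 48.8
Total out = 303.8 mol/min; y_B = 48.8 / 303.8 = 0.1606.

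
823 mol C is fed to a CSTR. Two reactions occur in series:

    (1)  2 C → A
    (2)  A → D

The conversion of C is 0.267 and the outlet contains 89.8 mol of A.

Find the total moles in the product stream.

713 mol

Conversion of C: C consumed = 2ξ₁ = 0.267 × 823 → ξ₁ = 109.9 mol.
A balance: n_A = 0 + 1ξ₁ − 1ξ₂ = 89.8 → ξ₂ = (1·109.9 − 89.8)/1 = 20.07 mol.
Outlet amounts (n = n₀ + Σ ν·ξ):
  C: 823 − 2(109.9) = 603.3
  A: 0 + 1(109.9) − 1(20.07) = 89.8
  D: 0 + 1(20.07) = 20.07
Total out = 603.3 + 89.8 + 20.07 = 713.1 mol.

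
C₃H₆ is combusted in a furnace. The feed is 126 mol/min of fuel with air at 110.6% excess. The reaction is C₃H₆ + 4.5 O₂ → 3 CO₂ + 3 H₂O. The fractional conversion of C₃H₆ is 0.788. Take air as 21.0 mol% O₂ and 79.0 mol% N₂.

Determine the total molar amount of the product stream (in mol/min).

5860 mol/min

Stoichiometric O₂ = 4.5 × 126 = 567 mol/min; O₂ fed = 567 × 2.106 = 1194 mol/min.
N₂ fed = 1194 × 79/21 = 4492 mol/min.
Fuel reacted = 0.788 × 126 → ξ = 99.29 mol/min.
Outlet (n = n₀ + ν ξ):
  C₃H₆: 126 − 1(99.29) = 26.71
  O₂: 1194 − 4.5(99.29) = 747.3
  N₂: 4492 (inert)
  CO₂: 0 + 3(99.29) = 297.9
  H₂O: 0 + 3(99.29) = 297.9
Total out = 26.71 + 747.3 + 4492 + 297.9 + 297.9 = 5862 mol/min.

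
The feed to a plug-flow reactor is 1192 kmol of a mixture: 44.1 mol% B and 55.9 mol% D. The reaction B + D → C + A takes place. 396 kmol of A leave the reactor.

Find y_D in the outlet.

For A: n = n₀ + 1ξ → 396 = 0 + 1ξ, giving ξ = 396 kmol.
Outlet amounts (n = n₀ + ν ξ):
  B: 525.7 − 1(396) = 129.7
  D: 666.3 − 1(396) = 270.3
  C: 0 + 1(396) = 396
  A: 0 + 1(396) = 396
Total out = 1192 kmol; y_D = 270.3 / 1192 = 0.2268.

0.227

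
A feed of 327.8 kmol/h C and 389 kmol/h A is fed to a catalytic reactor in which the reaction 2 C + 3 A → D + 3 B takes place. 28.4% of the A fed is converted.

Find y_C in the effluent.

0.374

A reacted = 0.284 × 389 = 110.5 kmol/h; ν_A = −3, so ξ = 110.5/3 = 36.83 kmol/h.
Outlet amounts (n = n₀ + ν ξ):
  C: 327.8 − 2(36.83) = 254.1
  A: 389 − 3(36.83) = 278.5
  D: 0 + 1(36.83) = 36.83
  B: 0 + 3(36.83) = 110.5
Total out = 680 kmol/h; y_C = 254.1 / 680 = 0.3738.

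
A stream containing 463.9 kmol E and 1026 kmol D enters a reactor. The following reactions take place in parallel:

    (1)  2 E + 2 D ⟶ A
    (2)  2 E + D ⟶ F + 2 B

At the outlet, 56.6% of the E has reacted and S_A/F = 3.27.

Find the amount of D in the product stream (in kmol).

794 kmol

Conversion of E: E consumed = 0.566 × 463.9 = 262.6 kmol = 2ξ₁ + 2ξ₂.
Selectivity: 1ξ₁ / (1ξ₂) = 3.27 → ξ₁ = 3.27 ξ₂.
Substitute: (2·3.27 + 2) ξ₂ = 262.6 → ξ₂ = 30.75 kmol, ξ₁ = 100.5 kmol.
Outlet amounts (n = n₀ + Σ ν·ξ):
  E: 463.9 − 2(100.5) − 2(30.75) = 201.3
  D: 1026 − 2(100.5) − 1(30.75) = 794.2
  A: 0 + 1(100.5) = 100.5
  F: 0 + 1(30.75) = 30.75
  B: 0 + 2(30.75) = 61.49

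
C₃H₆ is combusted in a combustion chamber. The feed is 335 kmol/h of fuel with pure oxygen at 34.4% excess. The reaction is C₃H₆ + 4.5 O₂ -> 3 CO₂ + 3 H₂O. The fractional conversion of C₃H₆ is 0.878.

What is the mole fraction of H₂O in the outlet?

Stoichiometric O₂ = 4.5 × 335 = 1508 kmol/h; O₂ fed = 1508 × 1.344 = 2026 kmol/h.
Fuel reacted = 0.878 × 335 → ξ = 294.1 kmol/h.
Outlet (n = n₀ + ν ξ):
  C₃H₆: 335 − 1(294.1) = 40.87
  O₂: 2026 − 4.5(294.1) = 702.5
  CO₂: 0 + 3(294.1) = 882.4
  H₂O: 0 + 3(294.1) = 882.4
Total out = 2508 kmol/h; y_H₂O = 882.4 / 2508 = 0.3518.

0.352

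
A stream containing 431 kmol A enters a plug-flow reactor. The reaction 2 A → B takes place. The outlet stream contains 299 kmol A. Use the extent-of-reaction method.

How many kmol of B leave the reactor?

66 kmol

For A: n = n₀ − 2ξ → 299 = 431 − 2ξ, giving ξ = 66 kmol.
Outlet amounts (n = n₀ + ν ξ):
  A: 431 − 2(66) = 299
  B: 0 + 1(66) = 66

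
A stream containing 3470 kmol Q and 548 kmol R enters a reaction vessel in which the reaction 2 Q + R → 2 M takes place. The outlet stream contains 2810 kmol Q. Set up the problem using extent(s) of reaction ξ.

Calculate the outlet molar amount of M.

660 kmol

For Q: n = n₀ − 2ξ → 2810 = 3470 − 2ξ, giving ξ = 330 kmol.
Outlet amounts (n = n₀ + ν ξ):
  Q: 3470 − 2(330) = 2810
  R: 548 − 1(330) = 218
  M: 0 + 2(330) = 660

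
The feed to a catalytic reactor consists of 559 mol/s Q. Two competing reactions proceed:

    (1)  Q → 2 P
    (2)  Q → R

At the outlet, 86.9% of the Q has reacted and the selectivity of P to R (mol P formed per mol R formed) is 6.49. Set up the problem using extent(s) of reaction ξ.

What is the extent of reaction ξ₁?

Conversion of Q: Q consumed = 0.869 × 559 = 485.8 mol/s = 1ξ₁ + 1ξ₂.
Selectivity: 2ξ₁ / (1ξ₂) = 6.49 → ξ₁ = 3.245 ξ₂.
Substitute: (1·3.245 + 1) ξ₂ = 485.8 → ξ₂ = 114.4 mol/s, ξ₁ = 371.3 mol/s.
Outlet amounts (n = n₀ + Σ ν·ξ):
  Q: 559 − 1(371.3) − 1(114.4) = 73.23
  P: 0 + 2(371.3) = 742.7
  R: 0 + 1(114.4) = 114.4

ξ₁ = 371 mol/s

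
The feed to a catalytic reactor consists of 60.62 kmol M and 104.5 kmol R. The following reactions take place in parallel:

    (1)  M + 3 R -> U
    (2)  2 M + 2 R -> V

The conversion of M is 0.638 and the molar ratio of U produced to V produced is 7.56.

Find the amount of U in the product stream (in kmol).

Conversion of M: M consumed = 0.638 × 60.62 = 38.68 kmol = 1ξ₁ + 2ξ₂.
Selectivity: 1ξ₁ / (1ξ₂) = 7.56 → ξ₁ = 7.56 ξ₂.
Substitute: (1·7.56 + 2) ξ₂ = 38.68 → ξ₂ = 4.046 kmol, ξ₁ = 30.58 kmol.
Outlet amounts (n = n₀ + Σ ν·ξ):
  M: 60.62 − 1(30.58) − 2(4.046) = 21.94
  R: 104.5 − 3(30.58) − 2(4.046) = 4.656
  U: 0 + 1(30.58) = 30.58
  V: 0 + 1(4.046) = 4.046

30.6 kmol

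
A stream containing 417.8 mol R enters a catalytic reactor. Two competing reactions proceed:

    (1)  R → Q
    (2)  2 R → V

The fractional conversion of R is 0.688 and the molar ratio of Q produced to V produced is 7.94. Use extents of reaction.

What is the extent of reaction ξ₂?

Conversion of R: R consumed = 0.688 × 417.8 = 287.4 mol = 1ξ₁ + 2ξ₂.
Selectivity: 1ξ₁ / (1ξ₂) = 7.94 → ξ₁ = 7.94 ξ₂.
Substitute: (1·7.94 + 2) ξ₂ = 287.4 → ξ₂ = 28.92 mol, ξ₁ = 229.6 mol.
Outlet amounts (n = n₀ + Σ ν·ξ):
  R: 417.8 − 1(229.6) − 2(28.92) = 130.4
  Q: 0 + 1(229.6) = 229.6
  V: 0 + 1(28.92) = 28.92

ξ₂ = 28.9 mol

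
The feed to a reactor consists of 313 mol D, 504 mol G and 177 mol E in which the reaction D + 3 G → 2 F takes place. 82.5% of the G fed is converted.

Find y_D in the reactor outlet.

0.243

G reacted = 0.825 × 504 = 415.8 mol; ν_G = −3, so ξ = 415.8/3 = 138.6 mol.
Outlet amounts (n = n₀ + ν ξ):
  D: 313 − 1(138.6) = 174.4
  G: 504 − 3(138.6) = 88.2
  F: 0 + 2(138.6) = 277.2
  E: 177 (inert)
Total out = 716.8 mol; y_D = 174.4 / 716.8 = 0.2433.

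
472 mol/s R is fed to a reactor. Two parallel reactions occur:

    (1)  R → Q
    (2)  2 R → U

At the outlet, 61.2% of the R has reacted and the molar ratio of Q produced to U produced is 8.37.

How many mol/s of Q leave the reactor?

233 mol/s

Conversion of R: R consumed = 0.612 × 472 = 288.9 mol/s = 1ξ₁ + 2ξ₂.
Selectivity: 1ξ₁ / (1ξ₂) = 8.37 → ξ₁ = 8.37 ξ₂.
Substitute: (1·8.37 + 2) ξ₂ = 288.9 → ξ₂ = 27.86 mol/s, ξ₁ = 233.2 mol/s.
Outlet amounts (n = n₀ + Σ ν·ξ):
  R: 472 − 1(233.2) − 2(27.86) = 183.1
  Q: 0 + 1(233.2) = 233.2
  U: 0 + 1(27.86) = 27.86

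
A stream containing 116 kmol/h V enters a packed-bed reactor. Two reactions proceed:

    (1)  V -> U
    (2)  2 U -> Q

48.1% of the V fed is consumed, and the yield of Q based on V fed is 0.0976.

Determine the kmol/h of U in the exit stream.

33.2 kmol/h

Conversion of V: V consumed = 1ξ₁ = 0.481 × 116 → ξ₁ = 55.8 kmol/h.
Yield of Q: 1ξ₂ / 116 = 0.0976 → ξ₂ = 11.32 kmol/h.
Outlet amounts (n = n₀ + Σ ν·ξ):
  V: 116 − 1(55.8) = 60.2
  U: 0 + 1(55.8) − 2(11.32) = 33.15
  Q: 0 + 1(11.32) = 11.32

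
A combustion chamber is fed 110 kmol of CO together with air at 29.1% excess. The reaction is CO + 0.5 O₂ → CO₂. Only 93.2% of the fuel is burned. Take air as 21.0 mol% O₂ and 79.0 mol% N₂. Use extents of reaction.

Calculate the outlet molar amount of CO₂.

103 kmol

Stoichiometric O₂ = 0.5 × 110 = 55 kmol; O₂ fed = 55 × 1.291 = 71 kmol.
N₂ fed = 71 × 79/21 = 267.1 kmol.
Fuel reacted = 0.932 × 110 → ξ = 102.5 kmol.
Outlet (n = n₀ + ν ξ):
  CO: 110 − 1(102.5) = 7.48
  O₂: 71 − 0.5(102.5) = 19.74
  N₂: 267.1 (inert)
  CO₂: 0 + 1(102.5) = 102.5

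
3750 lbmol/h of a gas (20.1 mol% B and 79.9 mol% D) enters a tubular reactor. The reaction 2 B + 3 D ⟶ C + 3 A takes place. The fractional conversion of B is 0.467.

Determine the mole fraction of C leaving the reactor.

0.0492

B reacted = 0.467 × 753.8 = 352 lbmol/h; ν_B = −2, so ξ = 352/2 = 176 lbmol/h.
Outlet amounts (n = n₀ + ν ξ):
  B: 753.8 − 2(176) = 401.7
  D: 2996 − 3(176) = 2468
  C: 0 + 1(176) = 176
  A: 0 + 3(176) = 528
Total out = 3574 lbmol/h; y_C = 176 / 3574 = 0.04924.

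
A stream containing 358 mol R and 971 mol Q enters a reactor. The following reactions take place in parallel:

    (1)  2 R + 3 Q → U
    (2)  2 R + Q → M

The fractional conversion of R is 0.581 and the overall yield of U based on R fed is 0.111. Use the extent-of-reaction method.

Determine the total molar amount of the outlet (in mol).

Yield of U: 1ξ₁ / 358 = 0.111 → ξ₁ = 39.74 mol.
Conversion of R: 2ξ₁ + 2ξ₂ = 0.581 × 358 = 208 → ξ₂ = 64.26 mol.
Outlet amounts (n = n₀ + Σ ν·ξ):
  R: 358 − 2(39.74) − 2(64.26) = 150
  Q: 971 − 3(39.74) − 1(64.26) = 787.5
  U: 0 + 1(39.74) = 39.74
  M: 0 + 1(64.26) = 64.26
Total out = 150 + 787.5 + 39.74 + 64.26 = 1042 mol.

1040 mol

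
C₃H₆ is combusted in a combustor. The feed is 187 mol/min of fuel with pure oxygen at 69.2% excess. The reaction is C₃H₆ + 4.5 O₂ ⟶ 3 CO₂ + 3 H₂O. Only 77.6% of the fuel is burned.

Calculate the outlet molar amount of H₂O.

435 mol/min

Stoichiometric O₂ = 4.5 × 187 = 841.5 mol/min; O₂ fed = 841.5 × 1.692 = 1424 mol/min.
Fuel reacted = 0.776 × 187 → ξ = 145.1 mol/min.
Outlet (n = n₀ + ν ξ):
  C₃H₆: 187 − 1(145.1) = 41.89
  O₂: 1424 − 4.5(145.1) = 770.8
  CO₂: 0 + 3(145.1) = 435.3
  H₂O: 0 + 3(145.1) = 435.3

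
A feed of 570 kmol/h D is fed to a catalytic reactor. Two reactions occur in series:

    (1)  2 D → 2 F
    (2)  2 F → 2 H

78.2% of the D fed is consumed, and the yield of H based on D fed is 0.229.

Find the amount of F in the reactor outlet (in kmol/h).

Conversion of D: D consumed = 2ξ₁ = 0.782 × 570 → ξ₁ = 222.9 kmol/h.
Yield of H: 2ξ₂ / 570 = 0.229 → ξ₂ = 65.27 kmol/h.
Outlet amounts (n = n₀ + Σ ν·ξ):
  D: 570 − 2(222.9) = 124.3
  F: 0 + 2(222.9) − 2(65.27) = 315.2
  H: 0 + 2(65.27) = 130.5

315 kmol/h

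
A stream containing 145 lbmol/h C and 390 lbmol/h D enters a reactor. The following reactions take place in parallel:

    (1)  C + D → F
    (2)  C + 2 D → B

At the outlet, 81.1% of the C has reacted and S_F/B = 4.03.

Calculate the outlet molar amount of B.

23.4 lbmol/h

Conversion of C: C consumed = 0.811 × 145 = 117.6 lbmol/h = 1ξ₁ + 1ξ₂.
Selectivity: 1ξ₁ / (1ξ₂) = 4.03 → ξ₁ = 4.03 ξ₂.
Substitute: (1·4.03 + 1) ξ₂ = 117.6 → ξ₂ = 23.38 lbmol/h, ξ₁ = 94.22 lbmol/h.
Outlet amounts (n = n₀ + Σ ν·ξ):
  C: 145 − 1(94.22) − 1(23.38) = 27.4
  D: 390 − 1(94.22) − 2(23.38) = 249
  F: 0 + 1(94.22) = 94.22
  B: 0 + 1(23.38) = 23.38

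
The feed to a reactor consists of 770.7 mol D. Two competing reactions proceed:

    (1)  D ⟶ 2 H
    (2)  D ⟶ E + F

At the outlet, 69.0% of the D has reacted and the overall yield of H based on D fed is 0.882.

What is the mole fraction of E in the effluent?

0.147

Yield of H: 2ξ₁ / 770.7 = 0.882 → ξ₁ = 339.9 mol.
Conversion of D: 1ξ₁ + 1ξ₂ = 0.69 × 770.7 = 531.8 → ξ₂ = 191.9 mol.
Outlet amounts (n = n₀ + Σ ν·ξ):
  D: 770.7 − 1(339.9) − 1(191.9) = 238.9
  H: 0 + 2(339.9) = 679.8
  E: 0 + 1(191.9) = 191.9
  F: 0 + 1(191.9) = 191.9
Total out = 1302 mol; y_E = 191.9 / 1302 = 0.1473.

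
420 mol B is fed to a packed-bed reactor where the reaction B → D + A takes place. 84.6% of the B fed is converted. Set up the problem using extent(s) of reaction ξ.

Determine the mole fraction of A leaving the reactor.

0.458

B reacted = 0.846 × 420 = 355.3 mol; ν_B = −1, so ξ = 355.3/1 = 355.3 mol.
Outlet amounts (n = n₀ + ν ξ):
  B: 420 − 1(355.3) = 64.68
  D: 0 + 1(355.3) = 355.3
  A: 0 + 1(355.3) = 355.3
Total out = 775.3 mol; y_A = 355.3 / 775.3 = 0.4583.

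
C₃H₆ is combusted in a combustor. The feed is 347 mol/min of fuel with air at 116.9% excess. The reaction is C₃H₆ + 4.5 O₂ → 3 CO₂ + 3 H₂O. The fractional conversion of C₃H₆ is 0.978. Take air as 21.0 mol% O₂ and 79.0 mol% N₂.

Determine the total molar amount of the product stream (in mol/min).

16600 mol/min

Stoichiometric O₂ = 4.5 × 347 = 1562 mol/min; O₂ fed = 1562 × 2.169 = 3387 mol/min.
N₂ fed = 3387 × 79/21 = 12740 mol/min.
Fuel reacted = 0.978 × 347 → ξ = 339.4 mol/min.
Outlet (n = n₀ + ν ξ):
  C₃H₆: 347 − 1(339.4) = 7.634
  O₂: 3387 − 4.5(339.4) = 1860
  N₂: 12740 (inert)
  CO₂: 0 + 3(339.4) = 1018
  H₂O: 0 + 3(339.4) = 1018
Total out = 7.634 + 1860 + 12740 + 1018 + 1018 = 16640 mol/min.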